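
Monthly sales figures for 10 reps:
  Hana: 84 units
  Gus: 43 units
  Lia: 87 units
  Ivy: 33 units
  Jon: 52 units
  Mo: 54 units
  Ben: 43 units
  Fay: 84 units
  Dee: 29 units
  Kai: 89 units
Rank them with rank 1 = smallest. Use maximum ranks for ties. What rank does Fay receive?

Sorted (ascending): 29, 33, 43, 43, 52, 54, 84, 84, 87, 89
The 2 values of 43 occupy positions 3–4 → each gets rank 4.
The 2 values of 84 occupy positions 7–8 → each gets rank 8.
Fay has value 84 units → rank 8.

8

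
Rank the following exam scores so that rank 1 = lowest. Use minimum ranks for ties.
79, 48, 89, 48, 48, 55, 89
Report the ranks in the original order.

Sorted (ascending): 48, 48, 48, 55, 79, 89, 89
The 3 values of 48 occupy positions 1–3 → each gets rank 1.
The 2 values of 89 occupy positions 6–7 → each gets rank 6.

5, 1, 6, 1, 1, 4, 6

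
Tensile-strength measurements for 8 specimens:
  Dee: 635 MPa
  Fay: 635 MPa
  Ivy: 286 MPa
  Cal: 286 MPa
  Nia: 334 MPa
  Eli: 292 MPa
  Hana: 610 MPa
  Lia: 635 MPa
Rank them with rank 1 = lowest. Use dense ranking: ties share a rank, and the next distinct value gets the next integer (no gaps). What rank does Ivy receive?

Sorted (ascending): 286, 286, 292, 334, 610, 635, 635, 635
The 2 values of 286 share dense rank 1.
The 3 values of 635 share dense rank 5.
Remaining distinct values take the next consecutive integers.
Ivy has value 286 MPa → rank 1.

1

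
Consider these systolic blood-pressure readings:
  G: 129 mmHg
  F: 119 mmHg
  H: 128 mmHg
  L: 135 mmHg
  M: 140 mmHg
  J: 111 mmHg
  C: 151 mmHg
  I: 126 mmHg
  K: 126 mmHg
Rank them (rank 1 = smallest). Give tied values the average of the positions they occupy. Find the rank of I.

Sorted (ascending): 111, 119, 126, 126, 128, 129, 135, 140, 151
The 2 values of 126 occupy positions 3–4 → average rank (3+4)/2 = 3.5.
I has value 126 mmHg → rank 3.5.

3.5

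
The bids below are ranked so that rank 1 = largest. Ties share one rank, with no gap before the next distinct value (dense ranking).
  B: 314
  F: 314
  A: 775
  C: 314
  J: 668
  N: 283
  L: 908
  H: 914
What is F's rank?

5

Sorted (descending): 914, 908, 775, 668, 314, 314, 314, 283
The 3 values of 314 share dense rank 5.
Remaining distinct values take the next consecutive integers.
F has value 314 → rank 5.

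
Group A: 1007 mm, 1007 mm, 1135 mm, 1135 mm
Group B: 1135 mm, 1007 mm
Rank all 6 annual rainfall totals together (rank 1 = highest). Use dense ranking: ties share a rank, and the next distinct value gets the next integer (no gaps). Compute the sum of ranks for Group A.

Sorted (descending): 1135, 1135, 1135, 1007, 1007, 1007
The 3 values of 1135 share dense rank 1.
The 3 values of 1007 share dense rank 2.
Group A values → pooled ranks: 1007→2, 1007→2, 1135→1, 1135→1
Rank sum = 2 + 2 + 1 + 1 = 6

6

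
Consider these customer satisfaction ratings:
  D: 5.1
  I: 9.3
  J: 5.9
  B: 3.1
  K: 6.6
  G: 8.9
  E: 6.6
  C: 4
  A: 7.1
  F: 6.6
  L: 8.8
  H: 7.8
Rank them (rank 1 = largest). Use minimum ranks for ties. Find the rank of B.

Sorted (descending): 9.3, 8.9, 8.8, 7.8, 7.1, 6.6, 6.6, 6.6, 5.9, 5.1, 4, 3.1
The 3 values of 6.6 occupy positions 6–8 → each gets rank 6.
B has value 3.1 → rank 12.

12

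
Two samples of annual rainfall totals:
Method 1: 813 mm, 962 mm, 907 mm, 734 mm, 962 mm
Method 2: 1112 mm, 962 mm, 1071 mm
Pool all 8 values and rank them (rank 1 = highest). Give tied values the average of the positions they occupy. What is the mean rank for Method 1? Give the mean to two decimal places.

5.80

Sorted (descending): 1112, 1071, 962, 962, 962, 907, 813, 734
The 3 values of 962 occupy positions 3–5 → average rank 4.
Method 1 values → pooled ranks: 813→7, 962→4, 907→6, 734→8, 962→4
Mean rank = (7 + 4 + 6 + 8 + 4) / 5 = 5.80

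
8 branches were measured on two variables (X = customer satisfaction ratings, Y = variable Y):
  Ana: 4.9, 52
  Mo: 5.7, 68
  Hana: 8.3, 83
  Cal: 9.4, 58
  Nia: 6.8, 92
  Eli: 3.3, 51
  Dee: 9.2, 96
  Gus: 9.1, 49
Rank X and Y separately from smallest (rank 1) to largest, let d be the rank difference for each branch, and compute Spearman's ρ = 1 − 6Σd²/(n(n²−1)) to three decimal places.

0.310

Ranks of variable 1: 2, 3, 5, 8, 4, 1, 7, 6
Ranks of variable 2: 3, 5, 6, 4, 7, 2, 8, 1
d = r₁ − r₂: -1, -2, -1, 4, -3, -1, -1, 5
d²: 1, 4, 1, 16, 9, 1, 1, 25; Σd² = 58
ρ = 1 − 6·58/(8·63) = 1 − 348/504 = 0.310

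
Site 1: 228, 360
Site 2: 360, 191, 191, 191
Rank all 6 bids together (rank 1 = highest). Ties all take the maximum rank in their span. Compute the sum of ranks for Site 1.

Sorted (descending): 360, 360, 228, 191, 191, 191
The 2 values of 360 occupy positions 1–2 → each gets rank 2.
The 3 values of 191 occupy positions 4–6 → each gets rank 6.
Site 1 values → pooled ranks: 228→3, 360→2
Rank sum = 3 + 2 = 5

5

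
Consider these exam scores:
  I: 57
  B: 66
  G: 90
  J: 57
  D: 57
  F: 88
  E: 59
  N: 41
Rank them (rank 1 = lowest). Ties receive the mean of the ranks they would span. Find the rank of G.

Sorted (ascending): 41, 57, 57, 57, 59, 66, 88, 90
The 3 values of 57 occupy positions 2–4 → average rank 3.
G has value 90 → rank 8.

8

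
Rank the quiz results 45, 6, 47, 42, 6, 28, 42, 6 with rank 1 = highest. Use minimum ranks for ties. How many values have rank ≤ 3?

Sorted (descending): 47, 45, 42, 42, 28, 6, 6, 6
The 2 values of 42 occupy positions 3–4 → each gets rank 3.
The 3 values of 6 occupy positions 6–8 → each gets rank 6.
Ranks ≤ 3: {1, 2, 3, 3} → 4 values.

4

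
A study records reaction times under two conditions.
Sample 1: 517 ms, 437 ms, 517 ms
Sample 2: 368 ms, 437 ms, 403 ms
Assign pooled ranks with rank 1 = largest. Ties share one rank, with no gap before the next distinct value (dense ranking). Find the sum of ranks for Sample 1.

Sorted (descending): 517, 517, 437, 437, 403, 368
The 2 values of 517 share dense rank 1.
The 2 values of 437 share dense rank 2.
Remaining distinct values take the next consecutive integers.
Sample 1 values → pooled ranks: 517→1, 437→2, 517→1
Rank sum = 1 + 2 + 1 = 4

4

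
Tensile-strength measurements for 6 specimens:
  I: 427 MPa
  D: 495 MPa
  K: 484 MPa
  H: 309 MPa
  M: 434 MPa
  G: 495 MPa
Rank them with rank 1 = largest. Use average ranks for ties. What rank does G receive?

Sorted (descending): 495, 495, 484, 434, 427, 309
The 2 values of 495 occupy positions 1–2 → average rank (1+2)/2 = 1.5.
G has value 495 MPa → rank 1.5.

1.5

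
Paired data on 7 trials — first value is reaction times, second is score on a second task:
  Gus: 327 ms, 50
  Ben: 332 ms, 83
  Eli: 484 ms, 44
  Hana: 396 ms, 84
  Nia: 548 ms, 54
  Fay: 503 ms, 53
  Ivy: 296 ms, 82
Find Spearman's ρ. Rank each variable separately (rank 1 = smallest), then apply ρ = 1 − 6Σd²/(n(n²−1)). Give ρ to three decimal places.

Ranks of variable 1: 2, 3, 5, 4, 7, 6, 1
Ranks of variable 2: 2, 6, 1, 7, 4, 3, 5
d = r₁ − r₂: 0, -3, 4, -3, 3, 3, -4
d²: 0, 9, 16, 9, 9, 9, 16; Σd² = 68
ρ = 1 − 6·68/(7·48) = 1 − 408/336 = -0.214

-0.214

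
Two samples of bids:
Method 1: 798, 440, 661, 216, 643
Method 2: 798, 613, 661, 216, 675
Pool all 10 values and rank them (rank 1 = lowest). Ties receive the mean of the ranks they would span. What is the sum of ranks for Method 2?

29.5

Sorted (ascending): 216, 216, 440, 613, 643, 661, 661, 675, 798, 798
The 2 values of 216 occupy positions 1–2 → average rank (1+2)/2 = 1.5.
The 2 values of 661 occupy positions 6–7 → average rank (6+7)/2 = 6.5.
The 2 values of 798 occupy positions 9–10 → average rank (9+10)/2 = 9.5.
Method 2 values → pooled ranks: 798→9.5, 613→4, 661→6.5, 216→1.5, 675→8
Rank sum = 9.5 + 4 + 6.5 + 1.5 + 8 = 29.5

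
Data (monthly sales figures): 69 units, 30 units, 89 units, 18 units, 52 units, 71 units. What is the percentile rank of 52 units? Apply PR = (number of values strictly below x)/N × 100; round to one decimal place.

N = 6.
Strictly below 52: 2. Equal to 52: 1.
PR = 2/6 × 100 = 33.3

33.3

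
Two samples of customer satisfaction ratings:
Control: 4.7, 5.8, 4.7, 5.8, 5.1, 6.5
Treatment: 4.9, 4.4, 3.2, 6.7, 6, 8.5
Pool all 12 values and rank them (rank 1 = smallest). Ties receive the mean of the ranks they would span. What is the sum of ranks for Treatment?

40

Sorted (ascending): 3.2, 4.4, 4.7, 4.7, 4.9, 5.1, 5.8, 5.8, 6, 6.5, 6.7, 8.5
The 2 values of 4.7 occupy positions 3–4 → average rank (3+4)/2 = 3.5.
The 2 values of 5.8 occupy positions 7–8 → average rank (7+8)/2 = 7.5.
Treatment values → pooled ranks: 4.9→5, 4.4→2, 3.2→1, 6.7→11, 6→9, 8.5→12
Rank sum = 5 + 2 + 1 + 11 + 9 + 12 = 40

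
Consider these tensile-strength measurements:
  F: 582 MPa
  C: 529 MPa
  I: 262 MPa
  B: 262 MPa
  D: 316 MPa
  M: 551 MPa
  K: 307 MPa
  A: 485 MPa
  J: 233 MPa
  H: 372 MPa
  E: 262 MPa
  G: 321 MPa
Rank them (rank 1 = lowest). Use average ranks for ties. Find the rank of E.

Sorted (ascending): 233, 262, 262, 262, 307, 316, 321, 372, 485, 529, 551, 582
The 3 values of 262 occupy positions 2–4 → average rank 3.
E has value 262 MPa → rank 3.

3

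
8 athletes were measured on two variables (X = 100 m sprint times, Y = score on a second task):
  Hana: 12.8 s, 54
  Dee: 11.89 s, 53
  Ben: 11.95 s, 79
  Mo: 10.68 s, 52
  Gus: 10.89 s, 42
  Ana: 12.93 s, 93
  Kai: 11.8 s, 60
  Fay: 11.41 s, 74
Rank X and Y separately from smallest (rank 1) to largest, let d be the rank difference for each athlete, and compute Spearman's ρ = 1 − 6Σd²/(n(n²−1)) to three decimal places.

Ranks of variable 1: 7, 5, 6, 1, 2, 8, 4, 3
Ranks of variable 2: 4, 3, 7, 2, 1, 8, 5, 6
d = r₁ − r₂: 3, 2, -1, -1, 1, 0, -1, -3
d²: 9, 4, 1, 1, 1, 0, 1, 9; Σd² = 26
ρ = 1 − 6·26/(8·63) = 1 − 156/504 = 0.690

0.690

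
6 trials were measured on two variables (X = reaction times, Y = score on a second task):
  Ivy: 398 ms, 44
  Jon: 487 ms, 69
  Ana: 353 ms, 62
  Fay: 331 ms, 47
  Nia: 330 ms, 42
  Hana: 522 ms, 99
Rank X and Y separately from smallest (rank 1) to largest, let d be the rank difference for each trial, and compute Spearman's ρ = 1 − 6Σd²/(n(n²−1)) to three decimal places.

Ranks of variable 1: 4, 5, 3, 2, 1, 6
Ranks of variable 2: 2, 5, 4, 3, 1, 6
d = r₁ − r₂: 2, 0, -1, -1, 0, 0
d²: 4, 0, 1, 1, 0, 0; Σd² = 6
ρ = 1 − 6·6/(6·35) = 1 − 36/210 = 0.829

0.829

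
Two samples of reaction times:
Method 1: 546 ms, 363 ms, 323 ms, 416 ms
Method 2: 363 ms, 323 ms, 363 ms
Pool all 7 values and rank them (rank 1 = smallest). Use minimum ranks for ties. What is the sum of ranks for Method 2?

Sorted (ascending): 323, 323, 363, 363, 363, 416, 546
The 2 values of 323 occupy positions 1–2 → each gets rank 1.
The 3 values of 363 occupy positions 3–5 → each gets rank 3.
Method 2 values → pooled ranks: 363→3, 323→1, 363→3
Rank sum = 3 + 1 + 3 = 7

7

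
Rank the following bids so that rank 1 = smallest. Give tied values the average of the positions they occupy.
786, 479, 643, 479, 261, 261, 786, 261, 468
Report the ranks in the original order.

Sorted (ascending): 261, 261, 261, 468, 479, 479, 643, 786, 786
The 3 values of 261 occupy positions 1–3 → average rank 2.
The 2 values of 479 occupy positions 5–6 → average rank (5+6)/2 = 5.5.
The 2 values of 786 occupy positions 8–9 → average rank (8+9)/2 = 8.5.

8.5, 5.5, 7, 5.5, 2, 2, 8.5, 2, 4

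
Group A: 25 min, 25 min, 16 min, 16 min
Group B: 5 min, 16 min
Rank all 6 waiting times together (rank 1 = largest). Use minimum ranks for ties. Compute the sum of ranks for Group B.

Sorted (descending): 25, 25, 16, 16, 16, 5
The 2 values of 25 occupy positions 1–2 → each gets rank 1.
The 3 values of 16 occupy positions 3–5 → each gets rank 3.
Group B values → pooled ranks: 5→6, 16→3
Rank sum = 6 + 3 = 9

9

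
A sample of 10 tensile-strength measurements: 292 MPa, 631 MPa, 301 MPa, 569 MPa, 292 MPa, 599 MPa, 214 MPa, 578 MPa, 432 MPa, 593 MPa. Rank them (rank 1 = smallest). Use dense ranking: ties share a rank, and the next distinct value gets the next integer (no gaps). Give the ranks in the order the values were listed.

2, 9, 3, 5, 2, 8, 1, 6, 4, 7

Sorted (ascending): 214, 292, 292, 301, 432, 569, 578, 593, 599, 631
The 2 values of 292 share dense rank 2.
Remaining distinct values take the next consecutive integers.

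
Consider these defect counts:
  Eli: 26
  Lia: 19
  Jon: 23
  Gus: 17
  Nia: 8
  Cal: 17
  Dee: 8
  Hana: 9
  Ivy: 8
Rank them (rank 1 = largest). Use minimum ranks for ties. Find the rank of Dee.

7

Sorted (descending): 26, 23, 19, 17, 17, 9, 8, 8, 8
The 2 values of 17 occupy positions 4–5 → each gets rank 4.
The 3 values of 8 occupy positions 7–9 → each gets rank 7.
Dee has value 8 → rank 7.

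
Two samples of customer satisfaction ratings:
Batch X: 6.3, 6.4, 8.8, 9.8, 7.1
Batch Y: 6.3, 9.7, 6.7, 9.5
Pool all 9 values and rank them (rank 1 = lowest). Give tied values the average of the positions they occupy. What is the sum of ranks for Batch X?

Sorted (ascending): 6.3, 6.3, 6.4, 6.7, 7.1, 8.8, 9.5, 9.7, 9.8
The 2 values of 6.3 occupy positions 1–2 → average rank (1+2)/2 = 1.5.
Batch X values → pooled ranks: 6.3→1.5, 6.4→3, 8.8→6, 9.8→9, 7.1→5
Rank sum = 1.5 + 3 + 6 + 9 + 5 = 24.5

24.5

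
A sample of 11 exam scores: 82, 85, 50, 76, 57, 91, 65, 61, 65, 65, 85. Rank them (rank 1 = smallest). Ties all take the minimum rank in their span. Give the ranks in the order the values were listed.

Sorted (ascending): 50, 57, 61, 65, 65, 65, 76, 82, 85, 85, 91
The 3 values of 65 occupy positions 4–6 → each gets rank 4.
The 2 values of 85 occupy positions 9–10 → each gets rank 9.

8, 9, 1, 7, 2, 11, 4, 3, 4, 4, 9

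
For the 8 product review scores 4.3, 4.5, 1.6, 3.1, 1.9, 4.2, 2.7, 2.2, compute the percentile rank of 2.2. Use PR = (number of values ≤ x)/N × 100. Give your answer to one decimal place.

N = 8.
Strictly below 2.2: 2. Equal to 2.2: 1.
PR = 3/8 × 100 = 37.5

37.5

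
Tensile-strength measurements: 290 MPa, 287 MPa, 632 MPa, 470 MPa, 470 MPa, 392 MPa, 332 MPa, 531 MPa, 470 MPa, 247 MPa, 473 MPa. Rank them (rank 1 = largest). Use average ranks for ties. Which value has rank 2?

Sorted (descending): 632, 531, 473, 470, 470, 470, 392, 332, 290, 287, 247
The 3 values of 470 occupy positions 4–6 → average rank 5.
Rank 2 → value 531.

531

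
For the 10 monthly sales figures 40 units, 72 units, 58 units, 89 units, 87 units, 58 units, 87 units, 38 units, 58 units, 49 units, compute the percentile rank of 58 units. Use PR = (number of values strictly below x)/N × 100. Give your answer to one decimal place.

N = 10.
Strictly below 58: 3. Equal to 58: 3.
PR = 3/10 × 100 = 30.0

30.0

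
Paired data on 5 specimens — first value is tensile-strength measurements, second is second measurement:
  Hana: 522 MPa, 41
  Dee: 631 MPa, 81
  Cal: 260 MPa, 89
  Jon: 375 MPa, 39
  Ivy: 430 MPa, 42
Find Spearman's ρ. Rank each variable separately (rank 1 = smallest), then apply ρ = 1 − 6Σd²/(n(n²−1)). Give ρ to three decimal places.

Ranks of variable 1: 4, 5, 1, 2, 3
Ranks of variable 2: 2, 4, 5, 1, 3
d = r₁ − r₂: 2, 1, -4, 1, 0
d²: 4, 1, 16, 1, 0; Σd² = 22
ρ = 1 − 6·22/(5·24) = 1 − 132/120 = -0.100

-0.100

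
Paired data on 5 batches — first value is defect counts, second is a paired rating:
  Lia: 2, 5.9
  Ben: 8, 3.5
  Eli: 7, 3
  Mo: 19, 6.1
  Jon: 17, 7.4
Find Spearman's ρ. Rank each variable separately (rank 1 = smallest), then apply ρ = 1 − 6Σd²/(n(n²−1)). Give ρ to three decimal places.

Ranks of variable 1: 1, 3, 2, 5, 4
Ranks of variable 2: 3, 2, 1, 4, 5
d = r₁ − r₂: -2, 1, 1, 1, -1
d²: 4, 1, 1, 1, 1; Σd² = 8
ρ = 1 − 6·8/(5·24) = 1 − 48/120 = 0.600

0.600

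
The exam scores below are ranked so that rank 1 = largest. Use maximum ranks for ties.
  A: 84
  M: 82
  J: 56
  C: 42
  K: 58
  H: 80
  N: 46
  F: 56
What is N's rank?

Sorted (descending): 84, 82, 80, 58, 56, 56, 46, 42
The 2 values of 56 occupy positions 5–6 → each gets rank 6.
N has value 46 → rank 7.

7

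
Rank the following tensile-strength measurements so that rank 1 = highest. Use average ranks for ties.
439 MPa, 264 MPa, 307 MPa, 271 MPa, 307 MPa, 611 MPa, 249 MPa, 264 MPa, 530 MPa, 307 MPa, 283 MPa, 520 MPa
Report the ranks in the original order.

4, 10.5, 6, 9, 6, 1, 12, 10.5, 2, 6, 8, 3

Sorted (descending): 611, 530, 520, 439, 307, 307, 307, 283, 271, 264, 264, 249
The 3 values of 307 occupy positions 5–7 → average rank 6.
The 2 values of 264 occupy positions 10–11 → average rank (10+11)/2 = 10.5.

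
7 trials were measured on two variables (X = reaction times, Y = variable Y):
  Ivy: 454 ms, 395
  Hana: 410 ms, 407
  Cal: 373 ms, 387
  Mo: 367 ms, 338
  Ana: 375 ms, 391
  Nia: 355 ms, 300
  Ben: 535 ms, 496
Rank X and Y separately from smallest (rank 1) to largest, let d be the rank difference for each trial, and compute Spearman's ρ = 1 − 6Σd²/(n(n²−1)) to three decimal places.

0.964

Ranks of variable 1: 6, 5, 3, 2, 4, 1, 7
Ranks of variable 2: 5, 6, 3, 2, 4, 1, 7
d = r₁ − r₂: 1, -1, 0, 0, 0, 0, 0
d²: 1, 1, 0, 0, 0, 0, 0; Σd² = 2
ρ = 1 − 6·2/(7·48) = 1 − 12/336 = 0.964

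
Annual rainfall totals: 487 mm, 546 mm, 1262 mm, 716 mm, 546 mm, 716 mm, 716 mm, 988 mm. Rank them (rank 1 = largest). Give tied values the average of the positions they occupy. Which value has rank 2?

988

Sorted (descending): 1262, 988, 716, 716, 716, 546, 546, 487
The 3 values of 716 occupy positions 3–5 → average rank 4.
The 2 values of 546 occupy positions 6–7 → average rank (6+7)/2 = 6.5.
Rank 2 → value 988.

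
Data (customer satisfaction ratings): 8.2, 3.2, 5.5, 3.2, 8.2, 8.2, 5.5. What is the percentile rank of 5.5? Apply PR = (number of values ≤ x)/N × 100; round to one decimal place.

57.1

N = 7.
Strictly below 5.5: 2. Equal to 5.5: 2.
PR = 4/7 × 100 = 57.1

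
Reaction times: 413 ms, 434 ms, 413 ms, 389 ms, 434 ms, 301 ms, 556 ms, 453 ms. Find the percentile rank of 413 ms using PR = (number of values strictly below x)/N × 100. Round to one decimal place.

25.0

N = 8.
Strictly below 413: 2. Equal to 413: 2.
PR = 2/8 × 100 = 25.0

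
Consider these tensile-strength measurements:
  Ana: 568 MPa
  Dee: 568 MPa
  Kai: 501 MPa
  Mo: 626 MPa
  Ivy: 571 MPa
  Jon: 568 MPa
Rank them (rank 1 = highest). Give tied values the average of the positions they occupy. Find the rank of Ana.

4

Sorted (descending): 626, 571, 568, 568, 568, 501
The 3 values of 568 occupy positions 3–5 → average rank 4.
Ana has value 568 MPa → rank 4.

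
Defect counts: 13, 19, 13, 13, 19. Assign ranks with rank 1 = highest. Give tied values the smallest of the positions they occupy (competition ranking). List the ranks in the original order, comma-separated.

3, 1, 3, 3, 1

Sorted (descending): 19, 19, 13, 13, 13
The 2 values of 19 occupy positions 1–2 → each gets rank 1.
The 3 values of 13 occupy positions 3–5 → each gets rank 3.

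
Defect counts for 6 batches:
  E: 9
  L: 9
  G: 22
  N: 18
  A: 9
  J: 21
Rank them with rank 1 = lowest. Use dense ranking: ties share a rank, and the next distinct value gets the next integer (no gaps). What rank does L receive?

1

Sorted (ascending): 9, 9, 9, 18, 21, 22
The 3 values of 9 share dense rank 1.
Remaining distinct values take the next consecutive integers.
L has value 9 → rank 1.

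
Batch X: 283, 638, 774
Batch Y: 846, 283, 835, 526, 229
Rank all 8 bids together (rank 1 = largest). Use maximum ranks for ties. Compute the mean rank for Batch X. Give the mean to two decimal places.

4.67

Sorted (descending): 846, 835, 774, 638, 526, 283, 283, 229
The 2 values of 283 occupy positions 6–7 → each gets rank 7.
Batch X values → pooled ranks: 283→7, 638→4, 774→3
Mean rank = (7 + 4 + 3) / 3 = 4.67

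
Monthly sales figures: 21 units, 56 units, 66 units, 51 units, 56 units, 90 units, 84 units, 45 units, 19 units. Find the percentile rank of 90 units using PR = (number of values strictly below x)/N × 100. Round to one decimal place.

N = 9.
Strictly below 90: 8. Equal to 90: 1.
PR = 8/9 × 100 = 88.9

88.9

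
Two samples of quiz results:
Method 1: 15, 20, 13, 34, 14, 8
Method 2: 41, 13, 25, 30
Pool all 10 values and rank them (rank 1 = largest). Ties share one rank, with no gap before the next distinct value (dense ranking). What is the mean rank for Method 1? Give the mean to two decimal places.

6.17

Sorted (descending): 41, 34, 30, 25, 20, 15, 14, 13, 13, 8
The 2 values of 13 share dense rank 8.
Remaining distinct values take the next consecutive integers.
Method 1 values → pooled ranks: 15→6, 20→5, 13→8, 34→2, 14→7, 8→9
Mean rank = (6 + 5 + 8 + 2 + 7 + 9) / 6 = 6.17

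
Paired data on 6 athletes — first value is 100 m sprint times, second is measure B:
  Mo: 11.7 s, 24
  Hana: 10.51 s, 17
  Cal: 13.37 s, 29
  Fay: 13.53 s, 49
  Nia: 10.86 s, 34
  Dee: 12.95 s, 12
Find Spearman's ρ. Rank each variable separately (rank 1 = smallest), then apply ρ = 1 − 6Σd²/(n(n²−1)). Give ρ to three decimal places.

Ranks of variable 1: 3, 1, 5, 6, 2, 4
Ranks of variable 2: 3, 2, 4, 6, 5, 1
d = r₁ − r₂: 0, -1, 1, 0, -3, 3
d²: 0, 1, 1, 0, 9, 9; Σd² = 20
ρ = 1 − 6·20/(6·35) = 1 − 120/210 = 0.429

0.429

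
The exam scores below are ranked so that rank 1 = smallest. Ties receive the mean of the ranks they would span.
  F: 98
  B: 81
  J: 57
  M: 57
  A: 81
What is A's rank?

Sorted (ascending): 57, 57, 81, 81, 98
The 2 values of 57 occupy positions 1–2 → average rank (1+2)/2 = 1.5.
The 2 values of 81 occupy positions 3–4 → average rank (3+4)/2 = 3.5.
A has value 81 → rank 3.5.

3.5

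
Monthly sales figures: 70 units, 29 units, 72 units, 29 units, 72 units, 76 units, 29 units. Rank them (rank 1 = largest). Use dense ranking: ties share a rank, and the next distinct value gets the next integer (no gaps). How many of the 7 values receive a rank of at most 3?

4

Sorted (descending): 76, 72, 72, 70, 29, 29, 29
The 2 values of 72 share dense rank 2.
The 3 values of 29 share dense rank 4.
Remaining distinct values take the next consecutive integers.
Ranks ≤ 3: {1, 2, 2, 3} → 4 values.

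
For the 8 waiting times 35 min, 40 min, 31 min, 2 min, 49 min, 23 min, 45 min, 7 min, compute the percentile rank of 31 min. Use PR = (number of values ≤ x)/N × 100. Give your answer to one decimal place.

N = 8.
Strictly below 31: 3. Equal to 31: 1.
PR = 4/8 × 100 = 50.0

50.0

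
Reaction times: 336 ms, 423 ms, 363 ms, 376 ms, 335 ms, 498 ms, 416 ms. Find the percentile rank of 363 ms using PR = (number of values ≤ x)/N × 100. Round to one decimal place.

N = 7.
Strictly below 363: 2. Equal to 363: 1.
PR = 3/7 × 100 = 42.9

42.9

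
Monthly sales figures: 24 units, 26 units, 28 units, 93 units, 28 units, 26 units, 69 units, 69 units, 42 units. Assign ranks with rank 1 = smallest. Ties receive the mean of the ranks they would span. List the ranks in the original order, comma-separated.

1, 2.5, 4.5, 9, 4.5, 2.5, 7.5, 7.5, 6

Sorted (ascending): 24, 26, 26, 28, 28, 42, 69, 69, 93
The 2 values of 26 occupy positions 2–3 → average rank (2+3)/2 = 2.5.
The 2 values of 28 occupy positions 4–5 → average rank (4+5)/2 = 4.5.
The 2 values of 69 occupy positions 7–8 → average rank (7+8)/2 = 7.5.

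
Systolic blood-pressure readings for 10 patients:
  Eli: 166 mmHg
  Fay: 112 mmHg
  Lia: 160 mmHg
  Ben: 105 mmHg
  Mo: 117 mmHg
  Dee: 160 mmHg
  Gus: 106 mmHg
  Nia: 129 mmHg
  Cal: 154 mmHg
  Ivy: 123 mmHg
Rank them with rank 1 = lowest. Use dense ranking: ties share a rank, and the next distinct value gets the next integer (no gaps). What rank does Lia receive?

8

Sorted (ascending): 105, 106, 112, 117, 123, 129, 154, 160, 160, 166
The 2 values of 160 share dense rank 8.
Remaining distinct values take the next consecutive integers.
Lia has value 160 mmHg → rank 8.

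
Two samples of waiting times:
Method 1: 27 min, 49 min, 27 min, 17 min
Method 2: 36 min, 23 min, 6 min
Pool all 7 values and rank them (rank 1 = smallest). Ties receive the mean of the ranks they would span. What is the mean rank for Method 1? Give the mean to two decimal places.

4.50

Sorted (ascending): 6, 17, 23, 27, 27, 36, 49
The 2 values of 27 occupy positions 4–5 → average rank (4+5)/2 = 4.5.
Method 1 values → pooled ranks: 27→4.5, 49→7, 27→4.5, 17→2
Mean rank = (4.5 + 7 + 4.5 + 2) / 4 = 4.50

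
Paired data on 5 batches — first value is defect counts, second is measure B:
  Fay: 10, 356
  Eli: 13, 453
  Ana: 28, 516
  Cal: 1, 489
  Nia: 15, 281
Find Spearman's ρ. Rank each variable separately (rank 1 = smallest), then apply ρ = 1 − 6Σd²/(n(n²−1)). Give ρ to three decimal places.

0.100

Ranks of variable 1: 2, 3, 5, 1, 4
Ranks of variable 2: 2, 3, 5, 4, 1
d = r₁ − r₂: 0, 0, 0, -3, 3
d²: 0, 0, 0, 9, 9; Σd² = 18
ρ = 1 − 6·18/(5·24) = 1 − 108/120 = 0.100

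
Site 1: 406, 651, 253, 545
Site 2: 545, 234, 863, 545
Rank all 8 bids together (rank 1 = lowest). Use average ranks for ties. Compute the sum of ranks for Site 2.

19

Sorted (ascending): 234, 253, 406, 545, 545, 545, 651, 863
The 3 values of 545 occupy positions 4–6 → average rank 5.
Site 2 values → pooled ranks: 545→5, 234→1, 863→8, 545→5
Rank sum = 5 + 1 + 8 + 5 = 19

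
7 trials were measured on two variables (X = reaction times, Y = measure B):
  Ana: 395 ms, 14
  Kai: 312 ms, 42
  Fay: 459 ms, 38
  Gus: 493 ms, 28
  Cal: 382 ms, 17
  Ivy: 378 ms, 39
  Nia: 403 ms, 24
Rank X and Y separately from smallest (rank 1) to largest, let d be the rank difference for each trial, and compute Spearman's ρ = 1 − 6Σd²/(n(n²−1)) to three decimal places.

Ranks of variable 1: 4, 1, 6, 7, 3, 2, 5
Ranks of variable 2: 1, 7, 5, 4, 2, 6, 3
d = r₁ − r₂: 3, -6, 1, 3, 1, -4, 2
d²: 9, 36, 1, 9, 1, 16, 4; Σd² = 76
ρ = 1 − 6·76/(7·48) = 1 − 456/336 = -0.357

-0.357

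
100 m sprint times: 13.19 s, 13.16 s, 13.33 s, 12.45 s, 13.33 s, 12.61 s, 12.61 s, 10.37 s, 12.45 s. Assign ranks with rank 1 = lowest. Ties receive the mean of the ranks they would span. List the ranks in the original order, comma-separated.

Sorted (ascending): 10.37, 12.45, 12.45, 12.61, 12.61, 13.16, 13.19, 13.33, 13.33
The 2 values of 12.45 occupy positions 2–3 → average rank (2+3)/2 = 2.5.
The 2 values of 12.61 occupy positions 4–5 → average rank (4+5)/2 = 4.5.
The 2 values of 13.33 occupy positions 8–9 → average rank (8+9)/2 = 8.5.

7, 6, 8.5, 2.5, 8.5, 4.5, 4.5, 1, 2.5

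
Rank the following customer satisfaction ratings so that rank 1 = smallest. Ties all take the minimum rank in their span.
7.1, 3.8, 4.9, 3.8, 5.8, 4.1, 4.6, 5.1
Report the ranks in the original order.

8, 1, 5, 1, 7, 3, 4, 6

Sorted (ascending): 3.8, 3.8, 4.1, 4.6, 4.9, 5.1, 5.8, 7.1
The 2 values of 3.8 occupy positions 1–2 → each gets rank 1.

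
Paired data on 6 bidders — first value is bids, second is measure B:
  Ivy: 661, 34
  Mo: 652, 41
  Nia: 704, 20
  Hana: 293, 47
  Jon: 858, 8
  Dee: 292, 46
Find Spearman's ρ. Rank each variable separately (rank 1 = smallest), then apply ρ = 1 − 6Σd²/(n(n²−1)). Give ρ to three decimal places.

Ranks of variable 1: 4, 3, 5, 2, 6, 1
Ranks of variable 2: 3, 4, 2, 6, 1, 5
d = r₁ − r₂: 1, -1, 3, -4, 5, -4
d²: 1, 1, 9, 16, 25, 16; Σd² = 68
ρ = 1 − 6·68/(6·35) = 1 − 408/210 = -0.943

-0.943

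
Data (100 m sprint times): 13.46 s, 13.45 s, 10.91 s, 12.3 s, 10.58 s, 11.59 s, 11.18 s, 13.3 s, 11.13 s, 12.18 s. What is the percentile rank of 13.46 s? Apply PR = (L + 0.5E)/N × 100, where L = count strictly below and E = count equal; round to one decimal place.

N = 10.
Strictly below 13.46: 9. Equal to 13.46: 1.
PR = (9 + 0.5·1)/10 × 100 = 95.0

95.0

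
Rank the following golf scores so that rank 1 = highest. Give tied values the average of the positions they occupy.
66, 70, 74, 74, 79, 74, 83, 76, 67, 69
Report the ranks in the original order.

10, 7, 5, 5, 2, 5, 1, 3, 9, 8

Sorted (descending): 83, 79, 76, 74, 74, 74, 70, 69, 67, 66
The 3 values of 74 occupy positions 4–6 → average rank 5.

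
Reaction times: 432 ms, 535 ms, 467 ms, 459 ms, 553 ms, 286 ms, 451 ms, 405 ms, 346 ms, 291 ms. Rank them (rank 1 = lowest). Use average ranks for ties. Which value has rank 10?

Sorted (ascending): 286, 291, 346, 405, 432, 451, 459, 467, 535, 553
No ties — each value takes its position as its rank.
Rank 10 → value 553.

553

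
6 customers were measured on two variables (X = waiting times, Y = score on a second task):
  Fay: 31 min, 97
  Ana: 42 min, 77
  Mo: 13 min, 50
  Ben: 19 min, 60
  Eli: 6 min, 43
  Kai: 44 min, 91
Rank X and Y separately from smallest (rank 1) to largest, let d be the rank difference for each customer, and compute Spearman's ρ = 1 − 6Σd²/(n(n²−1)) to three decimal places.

0.829

Ranks of variable 1: 4, 5, 2, 3, 1, 6
Ranks of variable 2: 6, 4, 2, 3, 1, 5
d = r₁ − r₂: -2, 1, 0, 0, 0, 1
d²: 4, 1, 0, 0, 0, 1; Σd² = 6
ρ = 1 − 6·6/(6·35) = 1 − 36/210 = 0.829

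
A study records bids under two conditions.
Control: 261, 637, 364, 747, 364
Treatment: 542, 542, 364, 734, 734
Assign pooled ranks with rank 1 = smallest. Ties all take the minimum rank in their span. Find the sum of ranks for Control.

Sorted (ascending): 261, 364, 364, 364, 542, 542, 637, 734, 734, 747
The 3 values of 364 occupy positions 2–4 → each gets rank 2.
The 2 values of 542 occupy positions 5–6 → each gets rank 5.
The 2 values of 734 occupy positions 8–9 → each gets rank 8.
Control values → pooled ranks: 261→1, 637→7, 364→2, 747→10, 364→2
Rank sum = 1 + 7 + 2 + 10 + 2 = 22

22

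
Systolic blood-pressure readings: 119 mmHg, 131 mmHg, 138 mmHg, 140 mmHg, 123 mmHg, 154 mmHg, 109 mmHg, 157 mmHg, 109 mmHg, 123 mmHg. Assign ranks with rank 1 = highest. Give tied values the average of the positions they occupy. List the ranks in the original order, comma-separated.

8, 5, 4, 3, 6.5, 2, 9.5, 1, 9.5, 6.5

Sorted (descending): 157, 154, 140, 138, 131, 123, 123, 119, 109, 109
The 2 values of 123 occupy positions 6–7 → average rank (6+7)/2 = 6.5.
The 2 values of 109 occupy positions 9–10 → average rank (9+10)/2 = 9.5.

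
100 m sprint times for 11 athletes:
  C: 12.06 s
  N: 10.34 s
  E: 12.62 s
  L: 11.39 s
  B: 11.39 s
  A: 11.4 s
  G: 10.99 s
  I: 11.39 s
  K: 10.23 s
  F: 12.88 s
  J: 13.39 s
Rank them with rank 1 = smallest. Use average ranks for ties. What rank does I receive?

Sorted (ascending): 10.23, 10.34, 10.99, 11.39, 11.39, 11.39, 11.4, 12.06, 12.62, 12.88, 13.39
The 3 values of 11.39 occupy positions 4–6 → average rank 5.
I has value 11.39 s → rank 5.

5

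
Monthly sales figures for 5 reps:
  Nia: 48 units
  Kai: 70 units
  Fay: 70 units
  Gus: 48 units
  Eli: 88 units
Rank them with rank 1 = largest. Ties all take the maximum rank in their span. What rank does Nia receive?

5

Sorted (descending): 88, 70, 70, 48, 48
The 2 values of 70 occupy positions 2–3 → each gets rank 3.
The 2 values of 48 occupy positions 4–5 → each gets rank 5.
Nia has value 48 units → rank 5.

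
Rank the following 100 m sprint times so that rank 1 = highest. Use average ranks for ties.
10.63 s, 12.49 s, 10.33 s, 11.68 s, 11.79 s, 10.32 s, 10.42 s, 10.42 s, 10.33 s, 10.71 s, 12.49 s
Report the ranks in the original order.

6, 1.5, 9.5, 4, 3, 11, 7.5, 7.5, 9.5, 5, 1.5

Sorted (descending): 12.49, 12.49, 11.79, 11.68, 10.71, 10.63, 10.42, 10.42, 10.33, 10.33, 10.32
The 2 values of 12.49 occupy positions 1–2 → average rank (1+2)/2 = 1.5.
The 2 values of 10.42 occupy positions 7–8 → average rank (7+8)/2 = 7.5.
The 2 values of 10.33 occupy positions 9–10 → average rank (9+10)/2 = 9.5.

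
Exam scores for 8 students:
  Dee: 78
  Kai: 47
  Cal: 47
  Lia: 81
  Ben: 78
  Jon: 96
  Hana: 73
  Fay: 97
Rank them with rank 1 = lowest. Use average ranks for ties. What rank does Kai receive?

Sorted (ascending): 47, 47, 73, 78, 78, 81, 96, 97
The 2 values of 47 occupy positions 1–2 → average rank (1+2)/2 = 1.5.
The 2 values of 78 occupy positions 4–5 → average rank (4+5)/2 = 4.5.
Kai has value 47 → rank 1.5.

1.5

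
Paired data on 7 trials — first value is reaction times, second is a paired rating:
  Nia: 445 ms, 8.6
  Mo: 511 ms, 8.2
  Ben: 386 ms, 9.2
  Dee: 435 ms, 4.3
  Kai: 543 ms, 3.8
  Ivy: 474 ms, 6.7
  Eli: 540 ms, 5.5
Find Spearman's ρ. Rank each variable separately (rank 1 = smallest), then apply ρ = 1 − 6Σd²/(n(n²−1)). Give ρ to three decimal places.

-0.607

Ranks of variable 1: 3, 5, 1, 2, 7, 4, 6
Ranks of variable 2: 6, 5, 7, 2, 1, 4, 3
d = r₁ − r₂: -3, 0, -6, 0, 6, 0, 3
d²: 9, 0, 36, 0, 36, 0, 9; Σd² = 90
ρ = 1 − 6·90/(7·48) = 1 − 540/336 = -0.607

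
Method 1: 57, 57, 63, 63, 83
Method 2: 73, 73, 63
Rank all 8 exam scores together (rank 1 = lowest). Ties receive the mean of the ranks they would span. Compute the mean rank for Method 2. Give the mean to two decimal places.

Sorted (ascending): 57, 57, 63, 63, 63, 73, 73, 83
The 2 values of 57 occupy positions 1–2 → average rank (1+2)/2 = 1.5.
The 3 values of 63 occupy positions 3–5 → average rank 4.
The 2 values of 73 occupy positions 6–7 → average rank (6+7)/2 = 6.5.
Method 2 values → pooled ranks: 73→6.5, 73→6.5, 63→4
Mean rank = (6.5 + 6.5 + 4) / 3 = 5.67

5.67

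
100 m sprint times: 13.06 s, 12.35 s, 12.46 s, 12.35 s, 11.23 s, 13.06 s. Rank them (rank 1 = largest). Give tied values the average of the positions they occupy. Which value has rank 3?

Sorted (descending): 13.06, 13.06, 12.46, 12.35, 12.35, 11.23
The 2 values of 13.06 occupy positions 1–2 → average rank (1+2)/2 = 1.5.
The 2 values of 12.35 occupy positions 4–5 → average rank (4+5)/2 = 4.5.
Rank 3 → value 12.46.

12.46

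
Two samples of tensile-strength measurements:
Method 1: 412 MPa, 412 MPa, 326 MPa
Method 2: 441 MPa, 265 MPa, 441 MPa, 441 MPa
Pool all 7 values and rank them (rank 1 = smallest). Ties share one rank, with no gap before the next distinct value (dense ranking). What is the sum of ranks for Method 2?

13

Sorted (ascending): 265, 326, 412, 412, 441, 441, 441
The 2 values of 412 share dense rank 3.
The 3 values of 441 share dense rank 4.
Remaining distinct values take the next consecutive integers.
Method 2 values → pooled ranks: 441→4, 265→1, 441→4, 441→4
Rank sum = 4 + 1 + 4 + 4 = 13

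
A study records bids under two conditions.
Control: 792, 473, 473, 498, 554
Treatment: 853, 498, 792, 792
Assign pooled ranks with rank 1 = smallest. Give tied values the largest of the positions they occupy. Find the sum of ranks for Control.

21

Sorted (ascending): 473, 473, 498, 498, 554, 792, 792, 792, 853
The 2 values of 473 occupy positions 1–2 → each gets rank 2.
The 2 values of 498 occupy positions 3–4 → each gets rank 4.
The 3 values of 792 occupy positions 6–8 → each gets rank 8.
Control values → pooled ranks: 792→8, 473→2, 473→2, 498→4, 554→5
Rank sum = 8 + 2 + 2 + 4 + 5 = 21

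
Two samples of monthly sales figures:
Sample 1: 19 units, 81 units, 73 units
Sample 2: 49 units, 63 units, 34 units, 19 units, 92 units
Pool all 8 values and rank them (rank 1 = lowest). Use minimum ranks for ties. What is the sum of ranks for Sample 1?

Sorted (ascending): 19, 19, 34, 49, 63, 73, 81, 92
The 2 values of 19 occupy positions 1–2 → each gets rank 1.
Sample 1 values → pooled ranks: 19→1, 81→7, 73→6
Rank sum = 1 + 7 + 6 = 14

14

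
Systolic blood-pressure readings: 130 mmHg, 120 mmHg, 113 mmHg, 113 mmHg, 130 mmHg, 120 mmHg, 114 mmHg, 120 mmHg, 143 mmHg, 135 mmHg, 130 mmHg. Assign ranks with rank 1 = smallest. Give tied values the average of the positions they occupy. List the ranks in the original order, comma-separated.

Sorted (ascending): 113, 113, 114, 120, 120, 120, 130, 130, 130, 135, 143
The 2 values of 113 occupy positions 1–2 → average rank (1+2)/2 = 1.5.
The 3 values of 120 occupy positions 4–6 → average rank 5.
The 3 values of 130 occupy positions 7–9 → average rank 8.

8, 5, 1.5, 1.5, 8, 5, 3, 5, 11, 10, 8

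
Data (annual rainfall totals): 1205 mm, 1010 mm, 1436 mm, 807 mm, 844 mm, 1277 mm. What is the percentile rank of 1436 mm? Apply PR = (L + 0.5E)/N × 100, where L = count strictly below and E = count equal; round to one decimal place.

N = 6.
Strictly below 1436: 5. Equal to 1436: 1.
PR = (5 + 0.5·1)/6 × 100 = 91.7

91.7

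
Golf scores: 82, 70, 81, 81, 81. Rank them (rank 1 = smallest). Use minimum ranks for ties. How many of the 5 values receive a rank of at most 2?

Sorted (ascending): 70, 81, 81, 81, 82
The 3 values of 81 occupy positions 2–4 → each gets rank 2.
Ranks ≤ 2: {1, 2, 2, 2} → 4 values.

4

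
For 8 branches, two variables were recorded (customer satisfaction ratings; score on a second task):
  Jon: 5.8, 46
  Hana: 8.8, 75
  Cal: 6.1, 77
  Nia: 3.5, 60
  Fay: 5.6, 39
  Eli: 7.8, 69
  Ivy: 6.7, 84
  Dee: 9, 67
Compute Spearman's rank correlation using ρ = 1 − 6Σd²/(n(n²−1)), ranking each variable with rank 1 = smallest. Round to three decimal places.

Ranks of variable 1: 3, 7, 4, 1, 2, 6, 5, 8
Ranks of variable 2: 2, 6, 7, 3, 1, 5, 8, 4
d = r₁ − r₂: 1, 1, -3, -2, 1, 1, -3, 4
d²: 1, 1, 9, 4, 1, 1, 9, 16; Σd² = 42
ρ = 1 − 6·42/(8·63) = 1 − 252/504 = 0.500

0.500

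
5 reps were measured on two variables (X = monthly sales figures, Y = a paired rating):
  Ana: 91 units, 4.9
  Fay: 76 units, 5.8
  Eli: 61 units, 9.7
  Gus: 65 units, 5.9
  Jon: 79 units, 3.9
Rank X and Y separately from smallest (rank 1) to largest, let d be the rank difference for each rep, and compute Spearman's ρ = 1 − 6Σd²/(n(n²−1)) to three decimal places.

Ranks of variable 1: 5, 3, 1, 2, 4
Ranks of variable 2: 2, 3, 5, 4, 1
d = r₁ − r₂: 3, 0, -4, -2, 3
d²: 9, 0, 16, 4, 9; Σd² = 38
ρ = 1 − 6·38/(5·24) = 1 − 228/120 = -0.900

-0.900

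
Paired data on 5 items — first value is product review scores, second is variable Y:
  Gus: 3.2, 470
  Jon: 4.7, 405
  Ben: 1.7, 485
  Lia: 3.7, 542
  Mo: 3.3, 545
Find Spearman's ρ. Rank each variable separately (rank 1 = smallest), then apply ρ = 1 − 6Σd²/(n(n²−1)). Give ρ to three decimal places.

-0.200

Ranks of variable 1: 2, 5, 1, 4, 3
Ranks of variable 2: 2, 1, 3, 4, 5
d = r₁ − r₂: 0, 4, -2, 0, -2
d²: 0, 16, 4, 0, 4; Σd² = 24
ρ = 1 − 6·24/(5·24) = 1 − 144/120 = -0.200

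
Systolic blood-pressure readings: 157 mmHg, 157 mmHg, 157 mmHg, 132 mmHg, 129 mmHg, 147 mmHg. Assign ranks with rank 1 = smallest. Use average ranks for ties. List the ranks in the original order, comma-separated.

Sorted (ascending): 129, 132, 147, 157, 157, 157
The 3 values of 157 occupy positions 4–6 → average rank 5.

5, 5, 5, 2, 1, 3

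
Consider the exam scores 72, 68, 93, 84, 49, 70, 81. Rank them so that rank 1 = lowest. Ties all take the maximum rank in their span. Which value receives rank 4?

Sorted (ascending): 49, 68, 70, 72, 81, 84, 93
No ties — each value takes its position as its rank.
Rank 4 → value 72.

72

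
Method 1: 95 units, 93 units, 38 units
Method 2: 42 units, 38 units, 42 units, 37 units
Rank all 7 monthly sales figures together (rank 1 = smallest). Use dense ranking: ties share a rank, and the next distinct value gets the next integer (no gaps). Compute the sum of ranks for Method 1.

11

Sorted (ascending): 37, 38, 38, 42, 42, 93, 95
The 2 values of 38 share dense rank 2.
The 2 values of 42 share dense rank 3.
Remaining distinct values take the next consecutive integers.
Method 1 values → pooled ranks: 95→5, 93→4, 38→2
Rank sum = 5 + 4 + 2 = 11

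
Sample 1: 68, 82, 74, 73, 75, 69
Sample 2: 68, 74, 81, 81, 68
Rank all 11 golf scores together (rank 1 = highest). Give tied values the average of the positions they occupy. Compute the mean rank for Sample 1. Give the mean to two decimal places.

5.92

Sorted (descending): 82, 81, 81, 75, 74, 74, 73, 69, 68, 68, 68
The 2 values of 81 occupy positions 2–3 → average rank (2+3)/2 = 2.5.
The 2 values of 74 occupy positions 5–6 → average rank (5+6)/2 = 5.5.
The 3 values of 68 occupy positions 9–11 → average rank 10.
Sample 1 values → pooled ranks: 68→10, 82→1, 74→5.5, 73→7, 75→4, 69→8
Mean rank = (10 + 1 + 5.5 + 7 + 4 + 8) / 6 = 5.92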